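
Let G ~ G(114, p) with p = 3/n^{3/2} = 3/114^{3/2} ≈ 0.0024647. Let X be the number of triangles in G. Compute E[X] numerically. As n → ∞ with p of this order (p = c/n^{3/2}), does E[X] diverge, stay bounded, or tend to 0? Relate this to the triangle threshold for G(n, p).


Number of potential triangles: C(114, 3) = 240464.
Each occurs with probability p³ ≈ (0.0024647)³ ≈ 1.49724177e-08.
By linearity: E[X] = C(114, 3)·p³ ≈ 240464 · 1.49724177e-08 ≈ 0.003600.
Since α = 3/2 > 1, p = c/n^{3/2} = o(1/n) is below the triangle threshold p ~ 1/n. Asymptotically E[X] ~ (c³/6)·n^{3(1−α)} = (3³/6)·n^{-1.5} → 0, so by Markov's inequality G has no triangles w.h.p.

E[X] ≈ 0.003600; in regime p = Θ(1/n^{3/2}) E[X] tends to 0 (below the triangle threshold p ~ 1/n).


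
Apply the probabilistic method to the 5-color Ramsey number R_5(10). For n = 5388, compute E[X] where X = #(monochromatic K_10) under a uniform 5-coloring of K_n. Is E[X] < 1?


E[X] = C(5388, 10) · 5^{1 − 45} = 5634865093375880654852250419586 · 5^{−44} = 5634865093375880654852250419586/5684341886080801486968994140625.
As a reduced fraction: E[X] = 5634865093375880654852250419586/5684341886080801486968994140625 ≈ 0.99130.
Is E[X] < 1? YES.
Since E[X] < 1, there exists a 5-coloring of K_{5388} with no monochromatic K_10; hence R_5(10) > 5388.

E[X] = 5634865093375880654852250419586/5684341886080801486968994140625 ≈ 0.99130; E[X] < 1, so R_5(10) > 5388.


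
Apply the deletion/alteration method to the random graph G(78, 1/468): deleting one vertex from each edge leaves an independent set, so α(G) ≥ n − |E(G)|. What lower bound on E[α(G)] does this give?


E[|E(G)|] = C(78, 2)·p = 3003 · (1/468) = 77/12.
E[α(G)] ≥ n − E[|E(G)|] = 78 − 77/12 = 859/12.
Numerically: ≈ 71.58333.
(This is only a lower bound; the true E[α(G)] may be larger.)

E[α(G)] ≥ 859/12 ≈ 71.58333.


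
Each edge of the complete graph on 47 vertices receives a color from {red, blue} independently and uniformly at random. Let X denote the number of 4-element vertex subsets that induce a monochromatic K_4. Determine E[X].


Let X = Σ_S X_S over the C(47, 4) = 178365 subsets S of size 4, where X_S = 1 if the K_4 on S is monochromatic.
For a fixed S, the K_4 on S has C(4, 2) = 6 edges. P[all 6 edges red] = (1/2)^6, and likewise for blue, so P[monochromatic] = 2·(1/2)^6 = 2^{1 − 6} = 1/32.
By linearity of expectation: E[X] = C(47, 4) · 2^{1 − 6} = 178365 · 1/32 = 178365/32.
Numerically: E[X] ≈ 5573.9062.

E[X] = C(47,4)·2^(1−C(4,2)) = 178365/32 ≈ 5573.9062.


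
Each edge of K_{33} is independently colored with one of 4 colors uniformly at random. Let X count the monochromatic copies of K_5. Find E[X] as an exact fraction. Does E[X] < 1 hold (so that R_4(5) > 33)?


E[X] = C(33, 5) · 4^{1 − 10} = 237336 · 4^{−9} = 237336/262144.
As a reduced fraction: E[X] = 29667/32768 ≈ 0.9053650.
Is E[X] < 1? YES.
Since E[X] < 1, there exists a 4-coloring of K_{33} with no monochromatic K_5; hence R_4(5) > 33.

E[X] = 29667/32768 ≈ 0.9053650; E[X] < 1, so R_4(5) > 33.


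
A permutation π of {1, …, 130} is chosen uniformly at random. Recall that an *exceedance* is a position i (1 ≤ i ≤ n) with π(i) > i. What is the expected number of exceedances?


Write X = Σ_{i=1}^{130} X_i, where X_i = 1_{π(i) > i}.
For each fixed i, π(i) is uniform over {1, …, 130} (marginal of a uniform permutation), so P[π(i) > i] = (n − i)/n. Summing: Σ_{i=1}^{130} (n − i)/n = (0 + 1 + … + 129)/130 = 130(130 − 1)/(2·130) = (130 − 1)/2.
Hence E[X] = Σ_{i=1}^{130} (130 − i)/130 = 129/2 ≈ 64.500000.

E[X] = 129/2 = 64.500000.


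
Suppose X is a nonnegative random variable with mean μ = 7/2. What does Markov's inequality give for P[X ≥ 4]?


μ = E[X] = 7/2, a = 4.
Markov: P[X ≥ 4] ≤ μ/a = (7/2)/4 = 7/8.
Numerically: ≈ 0.8750.
(Since a = 4 > μ = 3.5000, the bound 7/8 is < 1 and informative.)

P[X ≥ 4] ≤ 7/8 ≈ 0.8750.


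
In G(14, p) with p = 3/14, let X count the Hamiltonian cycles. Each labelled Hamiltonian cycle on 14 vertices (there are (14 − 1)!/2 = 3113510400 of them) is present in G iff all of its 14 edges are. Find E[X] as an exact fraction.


K_14 has (14 − 1)!/2 = 3113510400 labelled Hamiltonian cycles.
For each such Hamiltonian cycle H, let X_H = 1 if all 14 edges of H are present in G. Then P[X_H = 1] = p^{14} = (3/14)^{14} = 4782969/11112006825558016.
Summing the indicators: E[X] = Σ_H E[X_H] = 3113510400 · p^{14} = 3113510400 · 4782969/11112006825558016 = 4155084744525/3100448333024.
Numerically: E[X] ≈ 1.3402.

E[X] = 3113510400 · (3/14)^{14} = 4155084744525/3100448333024 ≈ 1.3402.


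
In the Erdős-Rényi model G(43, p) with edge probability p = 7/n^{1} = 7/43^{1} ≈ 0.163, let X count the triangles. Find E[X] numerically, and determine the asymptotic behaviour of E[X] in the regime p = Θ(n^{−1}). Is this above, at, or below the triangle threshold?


Number of potential triangles: C(43, 3) = 12341.
Each occurs with probability p³ ≈ (0.163)³ ≈ 4.31409e-03.
By linearity: E[X] = C(43, 3)·p³ ≈ 12341 · 4.31409e-03 ≈ 53.240.
Here α = 1, so p = 7/n is exactly at the triangle threshold p ~ 1/n. Asymptotically E[X] → c³/6 = 7³/6 = 343/6 ≈ 57.167, a bounded constant. In this regime the triangle count is asymptotically Poisson(c³/6).

E[X] ≈ 53.240; in regime p = Θ(1/n^{1}) E[X] stays bounded (at the triangle threshold p ~ 1/n).


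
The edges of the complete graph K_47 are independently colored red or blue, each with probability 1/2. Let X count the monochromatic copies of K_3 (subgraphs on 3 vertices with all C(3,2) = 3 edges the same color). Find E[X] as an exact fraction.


Let X = Σ_S X_S over the C(47, 3) = 16215 subsets S of size 3, where X_S = 1 if the K_3 on S is monochromatic.
For a fixed S, the K_3 on S has C(3, 2) = 3 edges. P[all 3 edges red] = (1/2)^3, and likewise for blue, so P[monochromatic] = 2·(1/2)^3 = 2^{1 − 3} = 1/4.
Summing: E[X] = C(47, 3) · 2^{1 − 3} = 16215 · 1/4 = 16215/4.
Numerically: E[X] ≈ 4053.750000.

E[X] = C(47,3)·2^(1−C(3,2)) = 16215/4 ≈ 4053.750000.


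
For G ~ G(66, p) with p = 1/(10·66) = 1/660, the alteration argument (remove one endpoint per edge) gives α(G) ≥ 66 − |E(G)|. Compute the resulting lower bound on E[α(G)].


E[|E(G)|] = C(66, 2)·p = 2145 · (1/660) = 13/4.
E[α(G)] ≥ n − E[|E(G)|] = 66 − 13/4 = 251/4.
Numerically: ≈ 62.750000.
(This is only a lower bound; the true E[α(G)] may be larger.)

E[α(G)] ≥ 251/4 ≈ 62.750000.


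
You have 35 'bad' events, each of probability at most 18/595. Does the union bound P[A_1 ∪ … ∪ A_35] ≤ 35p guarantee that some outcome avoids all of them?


Union bound: P[∪_{i=1}^{35} A_i] ≤ Σ_i P[A_i] ≤ 35·p = 35·(18/595) = 18/17.
Numerically: 18/17 ≈ 1.05882.
Is 18/17 < 1? NO.
Since the bound 18/17 is ≥ 1, the union bound is uninformative here; it does NOT by itself certify existence.

35·p = 18/17 ≈ 1.05882; existence NOT certified by the union bound.


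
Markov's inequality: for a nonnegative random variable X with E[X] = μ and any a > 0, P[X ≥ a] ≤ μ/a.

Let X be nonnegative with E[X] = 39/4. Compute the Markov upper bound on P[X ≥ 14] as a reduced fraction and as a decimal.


μ = E[X] = 39/4, a = 14.
Markov: P[X ≥ 14] ≤ μ/a = (39/4)/14 = 39/56.
Numerically: ≈ 0.696.
(Since a = 14 > μ = 9.750, the bound 39/56 is < 1 and informative.)

P[X ≥ 14] ≤ 39/56 ≈ 0.696.


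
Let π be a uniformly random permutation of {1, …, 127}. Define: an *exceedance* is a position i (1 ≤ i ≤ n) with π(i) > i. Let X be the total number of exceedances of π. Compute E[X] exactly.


Write X = Σ_{i=1}^{127} X_i, where X_i = 1_{π(i) > i}.
For each fixed i, π(i) is uniform over {1, …, 127} (marginal of a uniform permutation), so P[π(i) > i] = (n − i)/n. Summing: Σ_{i=1}^{127} (n − i)/n = (0 + 1 + … + 126)/127 = 127(127 − 1)/(2·127) = (127 − 1)/2.
Hence E[X] = Σ_{i=1}^{127} (127 − i)/127 = 63 ≈ 63.00000.

E[X] = 63 = 63.00000.


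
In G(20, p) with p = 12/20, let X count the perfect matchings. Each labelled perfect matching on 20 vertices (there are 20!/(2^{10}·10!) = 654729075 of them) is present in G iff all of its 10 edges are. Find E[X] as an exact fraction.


K_20 has 20!/(2^{10}·10!) = 654729075 labelled perfect matchings.
For each such perfect matching H, let X_H = 1 if all 10 edges of H are present in G. Then P[X_H = 1] = p^{10} = (3/5)^{10} = 59049/9765625.
Summing the indicators: E[X] = Σ_H E[X_H] = 654729075 · p^{10} = 654729075 · 59049/9765625 = 1546443885987/390625.
Numerically: E[X] ≈ 3.9589e+06.

E[X] = 654729075 · (3/5)^{10} = 1546443885987/390625 ≈ 3.9589e+06.


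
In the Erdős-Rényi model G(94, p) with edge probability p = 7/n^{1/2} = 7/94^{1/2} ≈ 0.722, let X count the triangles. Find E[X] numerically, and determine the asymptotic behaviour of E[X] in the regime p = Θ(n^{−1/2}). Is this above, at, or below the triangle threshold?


Number of potential triangles: C(94, 3) = 134044.
Each occurs with probability p³ ≈ (0.722)³ ≈ 3.76359e-01.
By linearity: E[X] = C(94, 3)·p³ ≈ 134044 · 3.76359e-01 ≈ 50448.670.
Since α = 1/2 < 1, p = c/n^{1/2} ≫ 1/n is above the triangle threshold p ~ 1/n. Asymptotically E[X] ~ (c³/6)·n^{3(1−α)} = (7³/6)·n^{1.5} → ∞; triangles are abundant w.h.p.

E[X] ≈ 50448.670; in regime p = Θ(1/n^{1/2}) E[X] diverges (above the triangle threshold p ~ 1/n).


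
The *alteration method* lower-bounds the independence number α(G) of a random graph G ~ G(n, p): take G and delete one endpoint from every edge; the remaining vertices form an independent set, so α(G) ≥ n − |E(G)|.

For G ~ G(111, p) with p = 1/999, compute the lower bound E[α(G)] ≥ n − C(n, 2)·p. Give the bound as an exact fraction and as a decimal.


E[|E(G)|] = C(111, 2)·p = 6105 · (1/999) = 55/9.
E[α(G)] ≥ n − E[|E(G)|] = 111 − 55/9 = 944/9.
Numerically: ≈ 104.8889.
(This is only a lower bound; the true E[α(G)] may be larger.)

E[α(G)] ≥ 944/9 ≈ 104.8889.


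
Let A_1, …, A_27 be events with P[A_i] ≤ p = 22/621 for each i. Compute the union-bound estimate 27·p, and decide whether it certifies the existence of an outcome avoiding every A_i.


Union bound: P[∪_{i=1}^{27} A_i] ≤ Σ_i P[A_i] ≤ 27·p = 27·(22/621) = 22/23.
Numerically: 22/23 ≈ 0.9565217.
Is 22/23 < 1? YES.
Since P[∪ A_i] ≤ 22/23 < 1, the complement has P[∩ A_i^c] ≥ 1 − 22/23 = 1/23 > 0, so some outcome avoids every A_i.

27·p = 22/23 ≈ 0.9565217; existence CERTIFIED by the union bound.


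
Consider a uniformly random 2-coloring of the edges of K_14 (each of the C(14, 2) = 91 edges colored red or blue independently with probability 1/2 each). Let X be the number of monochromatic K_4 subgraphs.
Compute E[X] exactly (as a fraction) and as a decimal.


Let X = Σ_S X_S over the C(14, 4) = 1001 subsets S of size 4, where X_S = 1 if the K_4 on S is monochromatic.
For a fixed S, the K_4 on S has C(4, 2) = 6 edges. P[all 6 edges red] = (1/2)^6, and likewise for blue, so P[monochromatic] = 2·(1/2)^6 = 2^{1 − 6} = 1/32.
By linearity: E[X] = C(14, 4) · 2^{1 − 6} = 1001 · 1/32 = 1001/32.
Numerically: E[X] ≈ 31.2812.

E[X] = C(14,4)·2^(1−C(4,2)) = 1001/32 ≈ 31.2812.


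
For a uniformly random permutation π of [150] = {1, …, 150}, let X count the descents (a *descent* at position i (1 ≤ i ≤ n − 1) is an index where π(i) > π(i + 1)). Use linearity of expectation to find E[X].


Write X = Σ X_I over i = 1, …, 149, with X_I the indicator of one descent.
There are 149 indicators.
For each fixed i, the pair (π(i), π(i+1)) is a uniformly random ordered pair of distinct values from {1, …, 150}; by symmetry P[π(i) > π(i+1)] = 1/2.
By linearity: E[X] = 149 · (1/2) = (150 − 1) · (1/2) = 149/2 ≈ 74.5000.

E[X] = 149/2 = 74.5000.


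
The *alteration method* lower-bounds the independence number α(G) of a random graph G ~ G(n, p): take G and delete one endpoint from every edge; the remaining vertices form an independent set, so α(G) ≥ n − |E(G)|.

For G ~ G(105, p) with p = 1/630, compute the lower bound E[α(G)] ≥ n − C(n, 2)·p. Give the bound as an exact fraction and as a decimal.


E[|E(G)|] = C(105, 2)·p = 5460 · (1/630) = 26/3.
E[α(G)] ≥ n − E[|E(G)|] = 105 − 26/3 = 289/3.
Numerically: ≈ 96.333.
(This is only a lower bound; the true E[α(G)] may be larger.)

E[α(G)] ≥ 289/3 ≈ 96.333.


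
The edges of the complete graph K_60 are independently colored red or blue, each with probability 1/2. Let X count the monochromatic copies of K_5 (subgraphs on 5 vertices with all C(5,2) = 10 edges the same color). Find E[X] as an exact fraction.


Let X = Σ_S X_S over the C(60, 5) = 5461512 subsets S of size 5, where X_S = 1 if the K_5 on S is monochromatic.
For a fixed S, the K_5 on S has C(5, 2) = 10 edges. P[all 10 edges red] = (1/2)^10, and likewise for blue, so P[monochromatic] = 2·(1/2)^10 = 2^{1 − 10} = 1/512.
By linearity: E[X] = C(60, 5) · 2^{1 − 10} = 5461512 · 1/512 = 682689/64.
Numerically: E[X] ≈ 10667.015625.

E[X] = C(60,5)·2^(1−C(5,2)) = 682689/64 ≈ 10667.015625.


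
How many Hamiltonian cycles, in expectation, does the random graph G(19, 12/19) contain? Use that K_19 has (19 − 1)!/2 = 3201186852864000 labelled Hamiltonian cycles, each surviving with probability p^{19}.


K_19 has (19 − 1)!/2 = 3201186852864000 labelled Hamiltonian cycles.
For each such Hamiltonian cycle H, let X_H = 1 if all 19 edges of H are present in G. Then P[X_H = 1] = p^{19} = (12/19)^{19} = 319479999370622926848/1978419655660313589123979.
Summing the indicators: E[X] = Σ_H E[X_H] = 3201186852864000 · p^{19} = 3201186852864000 · 319479999370622926848/1978419655660313589123979 = 1022715173738237107931793611292672000/1978419655660313589123979.
Numerically: E[X] ≈ 5.169e+11.

E[X] = 3201186852864000 · (12/19)^{19} = 1022715173738237107931793611292672000/1978419655660313589123979 ≈ 5.169e+11.


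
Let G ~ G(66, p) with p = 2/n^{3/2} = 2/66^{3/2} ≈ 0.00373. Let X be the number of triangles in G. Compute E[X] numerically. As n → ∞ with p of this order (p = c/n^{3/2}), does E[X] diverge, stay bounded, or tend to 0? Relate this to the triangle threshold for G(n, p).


Number of potential triangles: C(66, 3) = 45760.
Each occurs with probability p³ ≈ (0.00373)³ ≈ 5.1897003e-08.
By linearity: E[X] = C(66, 3)·p³ ≈ 45760 · 5.1897003e-08 ≈ 0.00237.
Since α = 3/2 > 1, p = c/n^{3/2} = o(1/n) is below the triangle threshold p ~ 1/n. Asymptotically E[X] ~ (c³/6)·n^{3(1−α)} = (2³/6)·n^{-1.5} → 0, so by Markov's inequality G has no triangles w.h.p.

E[X] ≈ 0.00237; in regime p = Θ(1/n^{3/2}) E[X] tends to 0 (below the triangle threshold p ~ 1/n).


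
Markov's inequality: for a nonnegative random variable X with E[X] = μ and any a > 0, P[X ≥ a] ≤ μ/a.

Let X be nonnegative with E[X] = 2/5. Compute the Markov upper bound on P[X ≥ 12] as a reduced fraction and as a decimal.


μ = E[X] = 2/5, a = 12.
Markov: P[X ≥ 12] ≤ μ/a = (2/5)/12 = 1/30.
Numerically: ≈ 0.03333.
(Since a = 12 > μ = 0.40000, the bound 1/30 is < 1 and informative.)

P[X ≥ 12] ≤ 1/30 ≈ 0.03333.


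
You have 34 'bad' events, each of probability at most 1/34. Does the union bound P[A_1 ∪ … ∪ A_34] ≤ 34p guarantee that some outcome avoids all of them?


Union bound: P[∪_{i=1}^{34} A_i] ≤ Σ_i P[A_i] ≤ 34·p = 34·(1/34) = 1.
Numerically: 1 ≈ 1.000000.
Is 1 < 1? NO.
Since the bound 1 is ≥ 1, the union bound is uninformative here; it does NOT by itself certify existence.

34·p = 1 ≈ 1.000000; existence NOT certified by the union bound.


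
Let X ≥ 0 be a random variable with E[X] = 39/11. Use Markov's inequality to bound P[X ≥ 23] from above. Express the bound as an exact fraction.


μ = E[X] = 39/11, a = 23.
Markov: P[X ≥ 23] ≤ μ/a = (39/11)/23 = 39/253.
Numerically: ≈ 0.1542.
(Since a = 23 > μ = 3.5455, the bound 39/253 is < 1 and informative.)

P[X ≥ 23] ≤ 39/253 ≈ 0.1542.


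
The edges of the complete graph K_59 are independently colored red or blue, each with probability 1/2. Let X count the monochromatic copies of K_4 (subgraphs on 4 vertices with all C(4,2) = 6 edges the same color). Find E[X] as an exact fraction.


Let X = Σ_S X_S over the C(59, 4) = 455126 subsets S of size 4, where X_S = 1 if the K_4 on S is monochromatic.
For a fixed S, the K_4 on S has C(4, 2) = 6 edges. P[all 6 edges red] = (1/2)^6, and likewise for blue, so P[monochromatic] = 2·(1/2)^6 = 2^{1 − 6} = 1/32.
Summing: E[X] = C(59, 4) · 2^{1 − 6} = 455126 · 1/32 = 227563/16.
Numerically: E[X] ≈ 14222.687500.

E[X] = C(59,4)·2^(1−C(4,2)) = 227563/16 ≈ 14222.687500.


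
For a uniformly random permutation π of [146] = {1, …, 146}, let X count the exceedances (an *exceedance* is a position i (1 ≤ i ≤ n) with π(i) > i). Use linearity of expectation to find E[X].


Write X = Σ_{i=1}^{146} X_i, where X_i = 1_{π(i) > i}.
For each fixed i, π(i) is uniform over {1, …, 146} (marginal of a uniform permutation), so P[π(i) > i] = (n − i)/n. Summing: Σ_{i=1}^{146} (n − i)/n = (0 + 1 + … + 145)/146 = 146(146 − 1)/(2·146) = (146 − 1)/2.
Hence E[X] = Σ_{i=1}^{146} (146 − i)/146 = 145/2 ≈ 72.500.

E[X] = 145/2 = 72.500.


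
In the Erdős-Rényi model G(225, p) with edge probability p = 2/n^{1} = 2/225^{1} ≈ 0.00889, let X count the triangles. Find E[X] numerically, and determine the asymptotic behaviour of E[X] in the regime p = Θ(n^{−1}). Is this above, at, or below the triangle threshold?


Number of potential triangles: C(225, 3) = 1873200.
Each occurs with probability p³ ≈ (0.00889)³ ≈ 7.02332e-07.
By linearity: E[X] = C(225, 3)·p³ ≈ 1873200 · 7.02332e-07 ≈ 1.316.
Here α = 1, so p = 2/n is exactly at the triangle threshold p ~ 1/n. Asymptotically E[X] → c³/6 = 2³/6 = 4/3 ≈ 1.333, a bounded constant. In this regime the triangle count is asymptotically Poisson(c³/6).

E[X] ≈ 1.316; in regime p = Θ(1/n^{1}) E[X] stays bounded (at the triangle threshold p ~ 1/n).


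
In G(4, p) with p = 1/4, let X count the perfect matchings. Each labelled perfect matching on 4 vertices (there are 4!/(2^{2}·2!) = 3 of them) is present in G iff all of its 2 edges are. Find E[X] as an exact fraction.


K_4 has 4!/(2^{2}·2!) = 3 labelled perfect matchings.
For each such perfect matching H, let X_H = 1 if all 2 edges of H are present in G. Then P[X_H = 1] = p^{2} = (1/4)^{2} = 1/16.
Summing the indicators: E[X] = Σ_H E[X_H] = 3 · p^{2} = 3 · 1/16 = 3/16.
Numerically: E[X] ≈ 0.188.

E[X] = 3 · (1/4)^{2} = 3/16 ≈ 0.188.


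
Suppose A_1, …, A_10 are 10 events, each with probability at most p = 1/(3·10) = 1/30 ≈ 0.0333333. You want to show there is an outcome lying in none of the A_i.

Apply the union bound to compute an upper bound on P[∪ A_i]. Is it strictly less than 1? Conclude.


Union bound: P[∪_{i=1}^{10} A_i] ≤ Σ_i P[A_i] ≤ 10·p = 10·(1/30) = 1/3.
Numerically: 1/3 ≈ 0.3333333.
Is 1/3 < 1? YES.
Since P[∪ A_i] ≤ 1/3 < 1, the complement has P[∩ A_i^c] ≥ 1 − 1/3 = 2/3 > 0, so some outcome avoids every A_i.

10·p = 1/3 ≈ 0.3333333; existence CERTIFIED by the union bound.


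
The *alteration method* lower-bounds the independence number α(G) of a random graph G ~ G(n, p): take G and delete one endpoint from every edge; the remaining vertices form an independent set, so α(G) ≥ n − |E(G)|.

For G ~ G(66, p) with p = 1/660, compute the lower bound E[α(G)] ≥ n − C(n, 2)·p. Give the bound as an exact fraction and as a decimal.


E[|E(G)|] = C(66, 2)·p = 2145 · (1/660) = 13/4.
E[α(G)] ≥ n − E[|E(G)|] = 66 − 13/4 = 251/4.
Numerically: ≈ 62.750.
(This is only a lower bound; the true E[α(G)] may be larger.)

E[α(G)] ≥ 251/4 ≈ 62.750.


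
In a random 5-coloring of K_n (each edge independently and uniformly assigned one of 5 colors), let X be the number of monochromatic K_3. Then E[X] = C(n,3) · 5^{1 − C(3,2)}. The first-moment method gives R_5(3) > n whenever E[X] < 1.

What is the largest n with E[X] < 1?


We need C(n, 3) · 5^{1 − 3} < 1, i.e. C(n, 3) < 5^{3 − 1} = 25.
Check values of n near the boundary:
  n = 5: C(5, 3) = 10; 10 < 25? YES
  n = 6: C(6, 3) = 20; 20 < 25? YES
  n = 7: C(7, 3) = 35; 35 < 25? NO
  n = 8: C(8, 3) = 56; 56 < 25? NO
The largest n with C(n, 3) < 25 is n = 6 (where E[X] = 4/5 ≈ 0.800). Hence R_5(3) > 6, i.e. R_5(3) ≥ 7.

Largest n = 6; hence R_5(3) > 6.


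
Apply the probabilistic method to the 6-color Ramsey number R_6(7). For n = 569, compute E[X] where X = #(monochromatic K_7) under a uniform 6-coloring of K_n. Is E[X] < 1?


E[X] = C(569, 7) · 6^{1 − 21} = 3692032389858348 · 6^{−20} = 3692032389858348/3656158440062976.
As a reduced fraction: E[X] = 34185485091281/33853318889472 ≈ 1.010.
Is E[X] < 1? NO.
Since E[X] ≥ 1, the first-moment bound is inconclusive at n = 569; it does NOT by itself certify R_6(7) > 569.

E[X] = 34185485091281/33853318889472 ≈ 1.010; E[X] ≥ 1; first-moment method inconclusive here.


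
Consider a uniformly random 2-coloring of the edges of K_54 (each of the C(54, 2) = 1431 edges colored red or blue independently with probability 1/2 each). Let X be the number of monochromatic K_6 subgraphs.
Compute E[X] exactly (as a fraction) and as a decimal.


Let X = Σ_S X_S over the C(54, 6) = 25827165 subsets S of size 6, where X_S = 1 if the K_6 on S is monochromatic.
For a fixed S, the K_6 on S has C(6, 2) = 15 edges. P[all 15 edges red] = (1/2)^15, and likewise for blue, so P[monochromatic] = 2·(1/2)^15 = 2^{1 − 15} = 1/16384.
By linearity of expectation: E[X] = C(54, 6) · 2^{1 − 15} = 25827165 · 1/16384 = 25827165/16384.
Numerically: E[X] ≈ 1576.365051.

E[X] = C(54,6)·2^(1−C(6,2)) = 25827165/16384 ≈ 1576.365051.


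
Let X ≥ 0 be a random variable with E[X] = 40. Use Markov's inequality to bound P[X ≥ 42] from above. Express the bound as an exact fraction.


μ = E[X] = 40, a = 42.
Markov: P[X ≥ 42] ≤ μ/a = (40)/42 = 20/21.
Numerically: ≈ 0.95238.
(Since a = 42 > μ = 40.00000, the bound 20/21 is < 1 and informative.)

P[X ≥ 42] ≤ 20/21 ≈ 0.95238.


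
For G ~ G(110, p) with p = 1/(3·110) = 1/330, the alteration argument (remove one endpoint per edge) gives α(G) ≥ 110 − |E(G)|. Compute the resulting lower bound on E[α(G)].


E[|E(G)|] = C(110, 2)·p = 5995 · (1/330) = 109/6.
E[α(G)] ≥ n − E[|E(G)|] = 110 − 109/6 = 551/6.
Numerically: ≈ 91.83333.
(This is only a lower bound; the true E[α(G)] may be larger.)

E[α(G)] ≥ 551/6 ≈ 91.83333.


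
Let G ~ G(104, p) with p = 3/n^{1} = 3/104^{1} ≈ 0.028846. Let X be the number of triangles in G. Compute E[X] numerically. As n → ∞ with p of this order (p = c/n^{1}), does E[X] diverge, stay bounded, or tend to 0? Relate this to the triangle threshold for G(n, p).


Number of potential triangles: C(104, 3) = 182104.
Each occurs with probability p³ ≈ (0.028846)³ ≈ 2.4002902e-05.
By linearity: E[X] = C(104, 3)·p³ ≈ 182104 · 2.4002902e-05 ≈ 4.37102.
Here α = 1, so p = 3/n is exactly at the triangle threshold p ~ 1/n. Asymptotically E[X] → c³/6 = 3³/6 = 9/2 ≈ 4.50000, a bounded constant. In this regime the triangle count is asymptotically Poisson(c³/6).

E[X] ≈ 4.37102; in regime p = Θ(1/n^{1}) E[X] stays bounded (at the triangle threshold p ~ 1/n).


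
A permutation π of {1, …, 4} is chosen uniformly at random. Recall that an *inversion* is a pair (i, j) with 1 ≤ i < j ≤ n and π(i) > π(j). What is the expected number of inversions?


Write X = Σ X_I over the C(4, 2) = 6 pairs i < j, with X_I the indicator of one inversion.
There are 6 indicators.
For each fixed pair i < j, the values π(i) and π(j) are two distinct elements of {1, …, 4} in uniformly random order; by symmetry P[π(i) > π(j)] = 1/2.
By linearity: E[X] = 6 · (1/2) = C(4, 2) · (1/2) = 6/2 = 3 ≈ 3.00000.

E[X] = 3 = 3.00000.


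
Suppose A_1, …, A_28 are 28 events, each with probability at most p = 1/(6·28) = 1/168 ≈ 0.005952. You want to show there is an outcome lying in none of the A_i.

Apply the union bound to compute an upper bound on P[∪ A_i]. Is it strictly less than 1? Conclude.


Union bound: P[∪_{i=1}^{28} A_i] ≤ Σ_i P[A_i] ≤ 28·p = 28·(1/168) = 1/6.
Numerically: 1/6 ≈ 0.166667.
Is 1/6 < 1? YES.
Since P[∪ A_i] ≤ 1/6 < 1, the complement has P[∩ A_i^c] ≥ 1 − 1/6 = 5/6 > 0, so some outcome avoids every A_i.

28·p = 1/6 ≈ 0.166667; existence CERTIFIED by the union bound.


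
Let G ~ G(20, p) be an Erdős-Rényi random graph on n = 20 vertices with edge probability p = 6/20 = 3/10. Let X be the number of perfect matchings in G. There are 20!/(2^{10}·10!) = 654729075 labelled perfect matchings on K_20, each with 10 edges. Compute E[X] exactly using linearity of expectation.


K_20 has 20!/(2^{10}·10!) = 654729075 labelled perfect matchings.
For each such perfect matching H, let X_H = 1 if all 10 edges of H are present in G. Then P[X_H = 1] = p^{10} = (3/10)^{10} = 59049/10000000000.
By linearity of expectation: E[X] = Σ_H E[X_H] = 654729075 · p^{10} = 654729075 · 59049/10000000000 = 1546443885987/400000000.
Numerically: E[X] ≈ 3866.1.

E[X] = 654729075 · (3/10)^{10} = 1546443885987/400000000 ≈ 3866.1.


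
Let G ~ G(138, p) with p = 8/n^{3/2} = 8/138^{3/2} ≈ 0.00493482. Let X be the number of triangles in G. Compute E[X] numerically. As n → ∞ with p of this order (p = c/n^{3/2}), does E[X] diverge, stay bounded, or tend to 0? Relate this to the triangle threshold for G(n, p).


Number of potential triangles: C(138, 3) = 428536.
Each occurs with probability p³ ≈ (0.00493482)³ ≈ 1.20174984e-07.
By linearity: E[X] = C(138, 3)·p³ ≈ 428536 · 1.20174984e-07 ≈ 0.051499.
Since α = 3/2 > 1, p = c/n^{3/2} = o(1/n) is below the triangle threshold p ~ 1/n. Asymptotically E[X] ~ (c³/6)·n^{3(1−α)} = (8³/6)·n^{-1.5} → 0, so by Markov's inequality G has no triangles w.h.p.

E[X] ≈ 0.051499; in regime p = Θ(1/n^{3/2}) E[X] tends to 0 (below the triangle threshold p ~ 1/n).


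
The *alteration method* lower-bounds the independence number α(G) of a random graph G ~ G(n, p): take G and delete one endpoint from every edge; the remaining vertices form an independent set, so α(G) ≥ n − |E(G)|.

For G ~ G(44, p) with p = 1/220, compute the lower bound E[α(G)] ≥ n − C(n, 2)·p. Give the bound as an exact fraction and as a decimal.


E[|E(G)|] = C(44, 2)·p = 946 · (1/220) = 43/10.
E[α(G)] ≥ n − E[|E(G)|] = 44 − 43/10 = 397/10.
Numerically: ≈ 39.7000.
(This is only a lower bound; the true E[α(G)] may be larger.)

E[α(G)] ≥ 397/10 ≈ 39.7000.


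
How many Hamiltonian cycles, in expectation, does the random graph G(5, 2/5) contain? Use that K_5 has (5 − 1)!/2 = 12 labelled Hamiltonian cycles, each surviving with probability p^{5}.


K_5 has (5 − 1)!/2 = 12 labelled Hamiltonian cycles.
For each such Hamiltonian cycle H, let X_H = 1 if all 5 edges of H are present in G. Then P[X_H = 1] = p^{5} = (2/5)^{5} = 32/3125.
By linearity of expectation: E[X] = Σ_H E[X_H] = 12 · p^{5} = 12 · 32/3125 = 384/3125.
Numerically: E[X] ≈ 0.12288.

E[X] = 12 · (2/5)^{5} = 384/3125 ≈ 0.12288.


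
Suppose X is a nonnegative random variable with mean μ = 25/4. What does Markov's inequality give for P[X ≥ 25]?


μ = E[X] = 25/4, a = 25.
Markov: P[X ≥ 25] ≤ μ/a = (25/4)/25 = 1/4.
Numerically: ≈ 0.2500.
(Since a = 25 > μ = 6.2500, the bound 1/4 is < 1 and informative.)

P[X ≥ 25] ≤ 1/4 ≈ 0.2500.


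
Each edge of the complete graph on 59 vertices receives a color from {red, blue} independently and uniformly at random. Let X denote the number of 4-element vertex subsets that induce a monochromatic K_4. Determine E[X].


Let X = Σ_S X_S over the C(59, 4) = 455126 subsets S of size 4, where X_S = 1 if the K_4 on S is monochromatic.
For a fixed S, the K_4 on S has C(4, 2) = 6 edges. P[all 6 edges red] = (1/2)^6, and likewise for blue, so P[monochromatic] = 2·(1/2)^6 = 2^{1 − 6} = 1/32.
By linearity: E[X] = C(59, 4) · 2^{1 − 6} = 455126 · 1/32 = 227563/16.
Numerically: E[X] ≈ 14222.687500.

E[X] = C(59,4)·2^(1−C(4,2)) = 227563/16 ≈ 14222.687500.


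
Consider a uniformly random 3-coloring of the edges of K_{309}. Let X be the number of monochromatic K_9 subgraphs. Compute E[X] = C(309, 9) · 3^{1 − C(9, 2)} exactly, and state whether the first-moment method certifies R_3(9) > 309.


E[X] = C(309, 9) · 3^{1 − 36} = 62920976643980686 · 3^{−35} = 62920976643980686/50031545098999707.
As a reduced fraction: E[X] = 62920976643980686/50031545098999707 ≈ 1.2576261.
Is E[X] < 1? NO.
Since E[X] ≥ 1, the first-moment bound is inconclusive at n = 309; it does NOT by itself certify R_3(9) > 309.

E[X] = 62920976643980686/50031545098999707 ≈ 1.2576261; E[X] ≥ 1; first-moment method inconclusive here.


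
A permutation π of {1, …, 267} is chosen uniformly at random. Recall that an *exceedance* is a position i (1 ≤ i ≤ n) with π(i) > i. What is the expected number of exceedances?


Write X = Σ_{i=1}^{267} X_i, where X_i = 1_{π(i) > i}.
For each fixed i, π(i) is uniform over {1, …, 267} (marginal of a uniform permutation), so P[π(i) > i] = (n − i)/n. Summing: Σ_{i=1}^{267} (n − i)/n = (0 + 1 + … + 266)/267 = 267(267 − 1)/(2·267) = (267 − 1)/2.
Hence E[X] = Σ_{i=1}^{267} (267 − i)/267 = 133 ≈ 133.0000.

E[X] = 133 = 133.0000.


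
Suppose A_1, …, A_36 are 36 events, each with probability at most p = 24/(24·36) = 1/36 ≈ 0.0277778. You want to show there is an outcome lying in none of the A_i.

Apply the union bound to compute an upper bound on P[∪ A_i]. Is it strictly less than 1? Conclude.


Union bound: P[∪_{i=1}^{36} A_i] ≤ Σ_i P[A_i] ≤ 36·p = 36·(1/36) = 1.
Numerically: 1 ≈ 1.0000000.
Is 1 < 1? NO.
Since the bound 1 is ≥ 1, the union bound is uninformative here; it does NOT by itself certify existence.

36·p = 1 ≈ 1.0000000; existence NOT certified by the union bound.


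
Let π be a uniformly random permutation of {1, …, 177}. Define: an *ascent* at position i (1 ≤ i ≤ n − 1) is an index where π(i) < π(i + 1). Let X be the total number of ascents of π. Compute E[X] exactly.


Write X = Σ X_I over i = 1, …, 176, with X_I the indicator of one ascent.
There are 176 indicators.
For each fixed i, the pair (π(i), π(i+1)) is a uniformly random ordered pair of distinct values from {1, …, 177}; by symmetry P[π(i) < π(i+1)] = 1/2.
By linearity: E[X] = 176 · (1/2) = (177 − 1) · (1/2) = 88 ≈ 88.00000.

E[X] = 88 = 88.00000.


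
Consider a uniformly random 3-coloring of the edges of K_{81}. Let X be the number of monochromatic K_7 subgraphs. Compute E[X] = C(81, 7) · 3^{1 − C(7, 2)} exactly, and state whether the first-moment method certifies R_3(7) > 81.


E[X] = C(81, 7) · 3^{1 − 21} = 3477216600 · 3^{−20} = 3477216600/3486784401.
As a reduced fraction: E[X] = 42928600/43046721 ≈ 0.997.
Is E[X] < 1? YES.
Since E[X] < 1, there exists a 3-coloring of K_{81} with no monochromatic K_7; hence R_3(7) > 81.

E[X] = 42928600/43046721 ≈ 0.997; E[X] < 1, so R_3(7) > 81.


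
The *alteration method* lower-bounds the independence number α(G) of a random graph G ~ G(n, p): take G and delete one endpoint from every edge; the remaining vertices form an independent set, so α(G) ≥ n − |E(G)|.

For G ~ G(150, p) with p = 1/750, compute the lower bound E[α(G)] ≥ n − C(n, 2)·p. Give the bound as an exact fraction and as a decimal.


E[|E(G)|] = C(150, 2)·p = 11175 · (1/750) = 149/10.
E[α(G)] ≥ n − E[|E(G)|] = 150 − 149/10 = 1351/10.
Numerically: ≈ 135.100.
(This is only a lower bound; the true E[α(G)] may be larger.)

E[α(G)] ≥ 1351/10 ≈ 135.100.


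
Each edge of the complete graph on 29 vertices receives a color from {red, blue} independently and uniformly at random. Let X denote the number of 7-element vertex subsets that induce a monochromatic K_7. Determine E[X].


Let X = Σ_S X_S over the C(29, 7) = 1560780 subsets S of size 7, where X_S = 1 if the K_7 on S is monochromatic.
For a fixed S, the K_7 on S has C(7, 2) = 21 edges. P[all 21 edges red] = (1/2)^21, and likewise for blue, so P[monochromatic] = 2·(1/2)^21 = 2^{1 − 21} = 1/1048576.
By linearity of expectation: E[X] = C(29, 7) · 2^{1 − 21} = 1560780 · 1/1048576 = 390195/262144.
Numerically: E[X] ≈ 1.4885.

E[X] = C(29,7)·2^(1−C(7,2)) = 390195/262144 ≈ 1.4885.


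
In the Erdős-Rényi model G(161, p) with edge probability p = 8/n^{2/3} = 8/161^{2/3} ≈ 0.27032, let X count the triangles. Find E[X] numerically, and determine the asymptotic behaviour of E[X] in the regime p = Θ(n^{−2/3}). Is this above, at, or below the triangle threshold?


Number of potential triangles: C(161, 3) = 682640.
Each occurs with probability p³ ≈ (0.27032)³ ≈ 1.9752324e-02.
By linearity: E[X] = C(161, 3)·p³ ≈ 682640 · 1.9752324e-02 ≈ 13483.72671.
Since α = 2/3 < 1, p = c/n^{2/3} ≫ 1/n is above the triangle threshold p ~ 1/n. Asymptotically E[X] ~ (c³/6)·n^{3(1−α)} = (8³/6)·n^{1} → ∞; triangles are abundant w.h.p.

E[X] ≈ 13483.72671; in regime p = Θ(1/n^{2/3}) E[X] diverges (above the triangle threshold p ~ 1/n).


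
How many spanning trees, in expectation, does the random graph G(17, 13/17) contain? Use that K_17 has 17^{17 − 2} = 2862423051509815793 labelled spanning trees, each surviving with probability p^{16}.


K_17 has 17^{17 − 2} = 2862423051509815793 labelled spanning trees.
For each such spanning tree H, let X_H = 1 if all 16 edges of H are present in G. Then P[X_H = 1] = p^{16} = (13/17)^{16} = 665416609183179841/48661191875666868481.
By linearity of expectation: E[X] = Σ_H E[X_H] = 2862423051509815793 · p^{16} = 2862423051509815793 · 665416609183179841/48661191875666868481 = 665416609183179841/17.
Numerically: E[X] ≈ 3.914e+16.

E[X] = 2862423051509815793 · (13/17)^{16} = 665416609183179841/17 ≈ 3.914e+16.


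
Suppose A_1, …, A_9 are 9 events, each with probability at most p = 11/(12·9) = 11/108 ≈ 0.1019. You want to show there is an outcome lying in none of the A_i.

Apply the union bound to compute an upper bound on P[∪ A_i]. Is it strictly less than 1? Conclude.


Union bound: P[∪_{i=1}^{9} A_i] ≤ Σ_i P[A_i] ≤ 9·p = 9·(11/108) = 11/12.
Numerically: 11/12 ≈ 0.9167.
Is 11/12 < 1? YES.
Since P[∪ A_i] ≤ 11/12 < 1, the complement has P[∩ A_i^c] ≥ 1 − 11/12 = 1/12 > 0, so some outcome avoids every A_i.

9·p = 11/12 ≈ 0.9167; existence CERTIFIED by the union bound.


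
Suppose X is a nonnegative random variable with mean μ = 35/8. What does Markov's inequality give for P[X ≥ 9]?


μ = E[X] = 35/8, a = 9.
Markov: P[X ≥ 9] ≤ μ/a = (35/8)/9 = 35/72.
Numerically: ≈ 0.486111.
(Since a = 9 > μ = 4.375000, the bound 35/72 is < 1 and informative.)

P[X ≥ 9] ≤ 35/72 ≈ 0.486111.


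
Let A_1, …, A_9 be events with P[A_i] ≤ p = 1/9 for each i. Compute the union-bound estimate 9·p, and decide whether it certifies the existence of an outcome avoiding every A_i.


Union bound: P[∪_{i=1}^{9} A_i] ≤ Σ_i P[A_i] ≤ 9·p = 9·(1/9) = 1.
Numerically: 1 ≈ 1.00000.
Is 1 < 1? NO.
Since the bound 1 is ≥ 1, the union bound is uninformative here; it does NOT by itself certify existence.

9·p = 1 ≈ 1.00000; existence NOT certified by the union bound.


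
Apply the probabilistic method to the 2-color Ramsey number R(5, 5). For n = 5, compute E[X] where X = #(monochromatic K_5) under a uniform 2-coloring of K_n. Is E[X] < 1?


E[X] = C(5, 5) · 2^{1 − 10} = 1 · 2^{−9} = 1/512.
As a reduced fraction: E[X] = 1/512 ≈ 0.00195.
Is E[X] < 1? YES.
Since E[X] < 1, there exists a 2-coloring of K_{5} with no monochromatic K_5; hence R(5, 5) > 5.

E[X] = 1/512 ≈ 0.00195; E[X] < 1, so R(5, 5) > 5.


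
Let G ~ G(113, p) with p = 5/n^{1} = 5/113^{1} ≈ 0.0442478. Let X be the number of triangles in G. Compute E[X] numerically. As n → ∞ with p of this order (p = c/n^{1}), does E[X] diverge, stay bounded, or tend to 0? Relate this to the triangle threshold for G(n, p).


Number of potential triangles: C(113, 3) = 234136.
Each occurs with probability p³ ≈ (0.0442478)³ ≈ 8.66312703e-05.
By linearity: E[X] = C(113, 3)·p³ ≈ 234136 · 8.66312703e-05 ≈ 20.283499.
Here α = 1, so p = 5/n is exactly at the triangle threshold p ~ 1/n. Asymptotically E[X] → c³/6 = 5³/6 = 125/6 ≈ 20.833333, a bounded constant. In this regime the triangle count is asymptotically Poisson(c³/6).

E[X] ≈ 20.283499; in regime p = Θ(1/n^{1}) E[X] stays bounded (at the triangle threshold p ~ 1/n).


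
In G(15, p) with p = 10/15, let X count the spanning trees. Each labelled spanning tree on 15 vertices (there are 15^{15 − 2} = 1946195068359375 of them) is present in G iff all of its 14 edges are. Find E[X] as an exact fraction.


K_15 has 15^{15 − 2} = 1946195068359375 labelled spanning trees.
For each such spanning tree H, let X_H = 1 if all 14 edges of H are present in G. Then P[X_H = 1] = p^{14} = (2/3)^{14} = 16384/4782969.
By linearity: E[X] = Σ_H E[X_H] = 1946195068359375 · p^{14} = 1946195068359375 · 16384/4782969 = 20000000000000/3.
Numerically: E[X] ≈ 6.67e+12.

E[X] = 1946195068359375 · (2/3)^{14} = 20000000000000/3 ≈ 6.67e+12.


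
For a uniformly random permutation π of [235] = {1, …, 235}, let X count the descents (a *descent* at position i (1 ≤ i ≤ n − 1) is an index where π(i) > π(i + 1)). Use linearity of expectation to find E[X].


Write X = Σ X_I over i = 1, …, 234, with X_I the indicator of one descent.
There are 234 indicators.
For each fixed i, the pair (π(i), π(i+1)) is a uniformly random ordered pair of distinct values from {1, …, 235}; by symmetry P[π(i) > π(i+1)] = 1/2.
By linearity: E[X] = 234 · (1/2) = (235 − 1) · (1/2) = 117 ≈ 117.0000.

E[X] = 117 = 117.0000.


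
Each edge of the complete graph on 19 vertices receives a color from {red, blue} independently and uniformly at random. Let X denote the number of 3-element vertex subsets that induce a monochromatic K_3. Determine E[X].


Let X = Σ_S X_S over the C(19, 3) = 969 subsets S of size 3, where X_S = 1 if the K_3 on S is monochromatic.
For a fixed S, the K_3 on S has C(3, 2) = 3 edges. P[all 3 edges red] = (1/2)^3, and likewise for blue, so P[monochromatic] = 2·(1/2)^3 = 2^{1 − 3} = 1/4.
By linearity: E[X] = C(19, 3) · 2^{1 − 3} = 969 · 1/4 = 969/4.
Numerically: E[X] ≈ 242.250.

E[X] = C(19,3)·2^(1−C(3,2)) = 969/4 ≈ 242.250.


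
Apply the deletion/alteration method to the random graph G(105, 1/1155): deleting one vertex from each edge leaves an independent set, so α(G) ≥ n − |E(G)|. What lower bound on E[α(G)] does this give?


E[|E(G)|] = C(105, 2)·p = 5460 · (1/1155) = 52/11.
E[α(G)] ≥ n − E[|E(G)|] = 105 − 52/11 = 1103/11.
Numerically: ≈ 100.272727.
(This is only a lower bound; the true E[α(G)] may be larger.)

E[α(G)] ≥ 1103/11 ≈ 100.272727.


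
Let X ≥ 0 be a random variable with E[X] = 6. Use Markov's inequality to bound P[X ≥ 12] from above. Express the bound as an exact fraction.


μ = E[X] = 6, a = 12.
Markov: P[X ≥ 12] ≤ μ/a = (6)/12 = 1/2.
Numerically: ≈ 0.500000.
(Since a = 12 > μ = 6.000000, the bound 1/2 is < 1 and informative.)

P[X ≥ 12] ≤ 1/2 ≈ 0.500000.


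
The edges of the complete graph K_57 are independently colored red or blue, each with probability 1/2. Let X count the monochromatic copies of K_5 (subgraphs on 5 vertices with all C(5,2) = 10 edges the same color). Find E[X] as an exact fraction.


Let X = Σ_S X_S over the C(57, 5) = 4187106 subsets S of size 5, where X_S = 1 if the K_5 on S is monochromatic.
For a fixed S, the K_5 on S has C(5, 2) = 10 edges. P[all 10 edges red] = (1/2)^10, and likewise for blue, so P[monochromatic] = 2·(1/2)^10 = 2^{1 − 10} = 1/512.
By linearity: E[X] = C(57, 5) · 2^{1 − 10} = 4187106 · 1/512 = 2093553/256.
Numerically: E[X] ≈ 8177.941406.

E[X] = C(57,5)·2^(1−C(5,2)) = 2093553/256 ≈ 8177.941406.
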